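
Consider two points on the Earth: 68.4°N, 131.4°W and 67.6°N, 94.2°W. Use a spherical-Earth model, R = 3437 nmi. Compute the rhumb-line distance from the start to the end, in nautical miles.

837 nmi

Rhumb course C = atan2(Δλ, Δψ) with Δψ = ln[tan(π/4+φ₂/2)/tan(π/4+φ₁/2)] = -0.0373, Δλ = +0.6493 → C = 93.29°
d = R·|Δφ| / |cos C| = 3437·0.01396 / 0.05732 = 837 nmi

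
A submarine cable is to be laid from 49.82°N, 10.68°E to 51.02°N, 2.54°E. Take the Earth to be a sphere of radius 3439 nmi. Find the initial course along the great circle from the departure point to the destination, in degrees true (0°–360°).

286.1°

N = sin Δλ·cos φ₂ = -0.0891;  D = cos φ₁ sin φ₂ − sin φ₁ cos φ₂ cos Δλ = +0.0258
initial course = atan2(N, D) = 286.15°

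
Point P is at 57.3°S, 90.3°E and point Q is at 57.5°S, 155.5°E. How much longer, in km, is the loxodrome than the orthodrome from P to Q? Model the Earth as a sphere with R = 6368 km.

Great circle: cos σ = sin φ₁ sin φ₂ + cos φ₁ cos φ₂ cos Δλ,  σ = 0.5890 rad → d_gc = 3751.0 km
Rhumb line: Δψ = -0.0065, q = Δφ/Δψ = 0.5388, d_rh = R√(Δφ²+q²Δλ²) = 3904.3 km
Excess = 3904.3 − 3751.0 = 153.3 ≈ 153 km

153 km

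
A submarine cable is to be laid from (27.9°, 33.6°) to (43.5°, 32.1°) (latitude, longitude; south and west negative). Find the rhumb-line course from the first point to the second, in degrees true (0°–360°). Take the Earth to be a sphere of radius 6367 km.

355.6°

Δψ = ln[tan(π/4+φ₂/2)/tan(π/4+φ₁/2)] = +0.3374
Δλ = -0.0262 rad (taken the short way round)
course = atan2(Δλ, Δψ) = 355.56°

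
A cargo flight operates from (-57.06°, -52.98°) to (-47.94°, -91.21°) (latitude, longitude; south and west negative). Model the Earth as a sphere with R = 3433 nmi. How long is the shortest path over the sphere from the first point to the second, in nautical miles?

1474 nmi

cos σ = sin φ₁ sin φ₂ + cos φ₁ cos φ₂ cos Δλ
      = sin(-57.06°)sin(-47.94°) + cos(-57.06°)cos(-47.94°)cos(-38.23°) = 0.9092
σ = 24.600° → d = Rσ = 3433·0.42935 = 1474 nmi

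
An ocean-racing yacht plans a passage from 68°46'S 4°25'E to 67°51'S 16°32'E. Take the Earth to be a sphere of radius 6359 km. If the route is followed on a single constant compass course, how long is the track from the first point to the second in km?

507 km

Rhumb course C = atan2(Δλ, Δψ) with Δψ = ln[tan(π/4+φ₂/2)/tan(π/4+φ₁/2)] = +0.0433, Δλ = +0.2115 → C = 78.43°
d = R·|Δφ| / |cos C| = 6359·0.01600 / 0.20055 = 507 km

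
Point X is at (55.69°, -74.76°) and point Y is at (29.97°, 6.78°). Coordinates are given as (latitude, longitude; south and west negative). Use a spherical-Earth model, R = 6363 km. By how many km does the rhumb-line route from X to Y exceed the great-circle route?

Great circle: cos σ = sin φ₁ sin φ₂ + cos φ₁ cos φ₂ cos Δλ,  σ = 1.0650 rad → d_gc = 6776.9 km
Rhumb line: Δψ = -0.6267, q = Δφ/Δψ = 0.7163, d_rh = R√(Δφ²+q²Δλ²) = 7087.3 km
Excess = 7087.3 − 6776.9 = 310.4 ≈ 310 km

310 km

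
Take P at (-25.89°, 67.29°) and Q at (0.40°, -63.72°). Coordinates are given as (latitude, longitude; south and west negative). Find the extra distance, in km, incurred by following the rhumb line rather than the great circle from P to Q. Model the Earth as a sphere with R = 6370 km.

316 km

Great circle: cos σ = sin φ₁ sin φ₂ + cos φ₁ cos φ₂ cos Δλ,  σ = 2.2060 rad → d_gc = 14052.4 km
Rhumb line: Δψ = +0.4751, q = Δφ/Δψ = 0.9659, d_rh = R√(Δφ²+q²Δλ²) = 14368.7 km
Excess = 14368.7 − 14052.4 = 316.3 ≈ 316 km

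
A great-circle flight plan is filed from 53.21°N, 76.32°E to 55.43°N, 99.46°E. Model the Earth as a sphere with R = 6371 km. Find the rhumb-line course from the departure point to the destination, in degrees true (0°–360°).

Meridional parts: M(φ₁)=+1.1009, M(φ₂)=+1.1674 → ΔM = +0.0665;  Δλ = +0.4039 rad
tan C = Δλ / ΔM = +6.0777 → C = 80.66°

80.7°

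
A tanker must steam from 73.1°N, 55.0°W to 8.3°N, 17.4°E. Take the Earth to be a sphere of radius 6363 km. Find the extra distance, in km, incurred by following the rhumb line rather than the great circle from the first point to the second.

Great circle: cos σ = sin φ₁ sin φ₂ + cos φ₁ cos φ₂ cos Δλ,  σ = 1.3437 rad → d_gc = 8550.3 km
Rhumb line: Δψ = -1.7614, q = Δφ/Δψ = 0.6421, d_rh = R√(Δφ²+q²Δλ²) = 8856.7 km
Excess = 8856.7 − 8550.3 = 306.4 ≈ 306 km

306 km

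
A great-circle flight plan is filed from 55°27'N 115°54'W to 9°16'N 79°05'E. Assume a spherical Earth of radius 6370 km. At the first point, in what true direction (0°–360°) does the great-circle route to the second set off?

343.8°

θ = atan2( sin Δλ·cos φ₂ ,  cos φ₁ sin φ₂ − sin φ₁ cos φ₂ cos Δλ )
  = atan2(-0.2552, +0.8766) = 343.77°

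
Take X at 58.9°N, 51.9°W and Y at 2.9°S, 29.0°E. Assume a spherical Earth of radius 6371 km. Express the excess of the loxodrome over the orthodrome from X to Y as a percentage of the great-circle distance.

Great circle: σ = 1.5325 rad → d_gc = Rσ = 9763.7 km
Rhumb: Δφ = -1.0786, Δλ = +1.4120, Δψ = -1.3298, q = Δφ/Δψ = 0.8111 → d_rh = R√(Δφ²+q²Δλ²) = 10022.9 km
Excess = (10022.9 − 9763.7) / 9763.7 = 259.2 / 9763.7 = 2.655% ≈ 2.7%

2.7%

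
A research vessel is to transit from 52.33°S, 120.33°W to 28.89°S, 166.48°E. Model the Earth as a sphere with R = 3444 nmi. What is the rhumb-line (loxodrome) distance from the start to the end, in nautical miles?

Rhumb course C = atan2(Δλ, Δψ) with Δψ = ln[tan(π/4+φ₂/2)/tan(π/4+φ₁/2)] = +0.5485, Δλ = -1.2774 → C = 293.24°
d = R·|Δφ| / |cos C| = 3444·0.40911 / 0.39455 = 3571 nmi

3571 nmi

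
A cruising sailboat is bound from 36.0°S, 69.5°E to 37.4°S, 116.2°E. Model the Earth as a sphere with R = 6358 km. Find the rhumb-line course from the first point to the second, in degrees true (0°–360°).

92.1°

Δψ = ln[tan(π/4+φ₂/2)/tan(π/4+φ₁/2)] = -0.0305
Δλ = +0.8151 rad (taken the short way round)
course = atan2(Δλ, Δψ) = 92.14°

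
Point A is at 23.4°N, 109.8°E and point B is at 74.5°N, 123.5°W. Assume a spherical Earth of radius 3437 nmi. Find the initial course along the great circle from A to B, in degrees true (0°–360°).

12.7°

N = sin Δλ·cos φ₂ = +0.2143;  D = cos φ₁ sin φ₂ − sin φ₁ cos φ₂ cos Δλ = +0.9478
initial course = atan2(N, D) = 12.74°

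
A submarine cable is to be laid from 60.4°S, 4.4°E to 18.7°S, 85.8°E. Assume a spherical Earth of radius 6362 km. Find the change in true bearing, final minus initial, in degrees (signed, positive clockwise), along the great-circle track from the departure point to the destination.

At departure: θ₁ = atan2(sin Δλ cos φ₂, cos φ₁ sin φ₂ − sin φ₁ cos φ₂ cos Δλ) = 92.15°
At arrival: θ₂ = atan2(sin Δλ cos φ₁, −cos φ₂ sin φ₁ + sin φ₂ cos φ₁ cos Δλ) = 31.41°
Δθ = θ₂ − θ₁ = -60.7°

-60.7°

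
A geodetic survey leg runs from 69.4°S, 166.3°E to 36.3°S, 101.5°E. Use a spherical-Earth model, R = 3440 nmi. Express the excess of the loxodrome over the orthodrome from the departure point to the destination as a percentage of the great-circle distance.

Great circle: σ = 0.8300 rad → d_gc = Rσ = 2855.1 nmi
Rhumb: Δφ = +0.5777, Δλ = -1.1310, Δψ = +1.0245, q = Δφ/Δψ = 0.5639 → d_rh = R√(Δφ²+q²Δλ²) = 2960.2 nmi
Excess = (2960.2 − 2855.1) / 2855.1 = 105.1 / 2855.1 = 3.68% ≈ 3.7%

3.7%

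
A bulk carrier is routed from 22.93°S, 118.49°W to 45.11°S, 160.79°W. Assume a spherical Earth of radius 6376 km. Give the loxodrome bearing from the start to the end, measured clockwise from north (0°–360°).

Δψ = ln[tan(π/4+φ₂/2)/tan(π/4+φ₁/2)] = -0.4728
Δλ = -0.7383 rad (taken the short way round)
course = atan2(Δλ, Δψ) = 237.37°

237.4°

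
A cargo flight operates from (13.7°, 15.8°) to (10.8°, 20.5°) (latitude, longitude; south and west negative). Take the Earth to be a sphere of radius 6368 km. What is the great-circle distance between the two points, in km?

604 km

Haversine: a = sin²(Δφ/2)+cos φ₁ cos φ₂ sin²(Δλ/2) = 0.00224;  σ = 2·atan2(√a,√(1−a))
σ = 5.431° → d = Rσ = 6368·0.09480 = 604 km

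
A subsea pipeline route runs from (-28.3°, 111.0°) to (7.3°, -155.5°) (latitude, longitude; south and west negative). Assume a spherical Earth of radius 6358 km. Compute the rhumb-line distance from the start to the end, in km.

Rhumb course C = atan2(Δλ, Δψ) with Δψ = ln[tan(π/4+φ₂/2)/tan(π/4+φ₁/2)] = +0.6431, Δλ = +1.6319 → C = 68.49°
d = R·|Δφ| / |cos C| = 6358·0.62134 / 0.36663 = 10775 km

10775 km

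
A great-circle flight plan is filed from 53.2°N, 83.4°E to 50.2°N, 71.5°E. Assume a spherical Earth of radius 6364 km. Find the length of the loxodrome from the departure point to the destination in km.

884 km

Δψ = ln[tan(π/4+φ₂/2)/tan(π/4+φ₁/2)] = -0.0845;  Δφ = -0.0524 rad,  Δλ = -0.2077 rad
q = Δφ/Δψ = 0.6195
d = R·√(Δφ² + q²Δλ²) = 6364·0.13891 = 884 km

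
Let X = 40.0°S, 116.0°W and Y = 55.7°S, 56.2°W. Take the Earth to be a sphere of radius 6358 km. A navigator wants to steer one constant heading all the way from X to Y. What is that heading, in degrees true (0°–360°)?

111.6°

Δψ = ln[tan(π/4+φ₂/2)/tan(π/4+φ₁/2)] = -0.4128
Δλ = +1.0437 rad (taken the short way round)
course = atan2(Δλ, Δψ) = 111.58°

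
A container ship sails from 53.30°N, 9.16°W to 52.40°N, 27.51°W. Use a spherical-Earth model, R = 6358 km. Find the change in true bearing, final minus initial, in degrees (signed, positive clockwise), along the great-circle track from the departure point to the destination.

At departure: θ₁ = atan2(sin Δλ cos φ₂, cos φ₁ sin φ₂ − sin φ₁ cos φ₂ cos Δλ) = 272.73°
At arrival: θ₂ = atan2(sin Δλ cos φ₁, −cos φ₂ sin φ₁ + sin φ₂ cos φ₁ cos Δλ) = 258.06°
Δθ = θ₂ − θ₁ = -14.7°

-14.7°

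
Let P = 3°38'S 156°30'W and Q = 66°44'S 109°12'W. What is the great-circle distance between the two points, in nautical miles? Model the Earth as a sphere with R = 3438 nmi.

Haversine: a = sin²(Δφ/2)+cos φ₁ cos φ₂ sin²(Δλ/2) = 0.33722;  σ = 2·atan2(√a,√(1−a))
σ = 71.001° → d = Rσ = 3438·1.23919 = 4260 nmi

4260 nmi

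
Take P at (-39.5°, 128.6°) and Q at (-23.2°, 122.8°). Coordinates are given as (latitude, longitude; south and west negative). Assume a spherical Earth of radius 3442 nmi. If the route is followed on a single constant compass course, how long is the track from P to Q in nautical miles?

Rhumb course C = atan2(Δλ, Δψ) with Δψ = ln[tan(π/4+φ₂/2)/tan(π/4+φ₁/2)] = +0.3351, Δλ = -0.1012 → C = 343.19°
d = R·|Δφ| / |cos C| = 3442·0.28449 / 0.95728 = 1023 nmi

1023 nmi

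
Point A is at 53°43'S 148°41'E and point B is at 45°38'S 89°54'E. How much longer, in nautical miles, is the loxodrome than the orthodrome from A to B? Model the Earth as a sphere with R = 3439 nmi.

62 nmi

Great circle: cos σ = sin φ₁ sin φ₂ + cos φ₁ cos φ₂ cos Δλ,  σ = 0.6588 rad → d_gc = 2265.6 nmi
Rhumb line: Δψ = +0.2187, q = Δφ/Δψ = 0.6451, d_rh = R√(Δφ²+q²Δλ²) = 2327.2 nmi
Excess = 2327.2 − 2265.6 = 61.6 ≈ 62 nmi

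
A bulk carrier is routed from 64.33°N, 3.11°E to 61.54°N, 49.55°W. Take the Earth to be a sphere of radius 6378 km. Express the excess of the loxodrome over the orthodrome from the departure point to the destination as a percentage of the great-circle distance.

2.9%

Great circle: σ = 0.4088 rad → d_gc = Rσ = 2607.4 km
Rhumb: Δφ = -0.0487, Δλ = -0.9191, Δψ = -0.1071, q = Δφ/Δψ = 0.4546 → d_rh = R√(Δφ²+q²Δλ²) = 2682.9 km
Excess = (2682.9 − 2607.4) / 2607.4 = 75.5 / 2607.4 = 2.90% ≈ 2.9%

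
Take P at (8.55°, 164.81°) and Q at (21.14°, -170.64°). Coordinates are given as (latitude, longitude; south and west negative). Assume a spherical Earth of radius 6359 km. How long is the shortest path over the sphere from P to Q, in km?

Haversine: a = sin²(Δφ/2)+cos φ₁ cos φ₂ sin²(Δλ/2) = 0.05371;  σ = 2·atan2(√a,√(1−a))
σ = 26.801° → d = Rσ = 6359·0.46777 = 2975 km

2975 km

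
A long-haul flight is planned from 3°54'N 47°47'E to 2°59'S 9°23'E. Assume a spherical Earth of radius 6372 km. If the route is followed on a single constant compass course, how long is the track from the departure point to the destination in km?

4336 km

Δψ = ln[tan(π/4+φ₂/2)/tan(π/4+φ₁/2)] = -0.1202;  Δφ = -0.1201 rad,  Δλ = -0.6702 rad
q = Δφ/Δψ = 0.9994
d = R·√(Δφ² + q²Δλ²) = 6372·0.68047 = 4336 km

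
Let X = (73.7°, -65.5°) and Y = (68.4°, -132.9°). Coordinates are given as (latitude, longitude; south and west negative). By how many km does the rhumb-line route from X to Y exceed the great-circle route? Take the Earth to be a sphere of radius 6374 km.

128 km

Great circle: cos σ = sin φ₁ sin φ₂ + cos φ₁ cos φ₂ cos Δλ,  σ = 0.3706 rad → d_gc = 2362.2 km
Rhumb line: Δψ = -0.2867, q = Δφ/Δψ = 0.3227, d_rh = R√(Δφ²+q²Δλ²) = 2490.1 km
Excess = 2490.1 − 2362.2 = 127.9 ≈ 128 km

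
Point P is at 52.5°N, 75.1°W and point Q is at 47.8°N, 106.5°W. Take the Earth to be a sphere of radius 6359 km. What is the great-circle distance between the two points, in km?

2274 km

cos σ = sin φ₁ sin φ₂ + cos φ₁ cos φ₂ cos Δλ
      = sin(52.50°)sin(47.80°) + cos(52.50°)cos(47.80°)cos(-31.40°) = 0.9368
σ = 20.487° → d = Rσ = 6359·0.35757 = 2274 km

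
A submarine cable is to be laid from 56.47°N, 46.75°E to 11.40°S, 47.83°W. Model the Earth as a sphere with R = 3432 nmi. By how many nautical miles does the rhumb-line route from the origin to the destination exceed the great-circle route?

Great circle: cos σ = sin φ₁ sin φ₂ + cos φ₁ cos φ₂ cos Δλ,  σ = 1.7803 rad → d_gc = 6110.1 nmi
Rhumb line: Δψ = -1.4001, q = Δφ/Δψ = 0.8460, d_rh = R√(Δφ²+q²Δλ²) = 6285.0 nmi
Excess = 6285.0 − 6110.1 = 174.9 ≈ 175 nmi

175 nmi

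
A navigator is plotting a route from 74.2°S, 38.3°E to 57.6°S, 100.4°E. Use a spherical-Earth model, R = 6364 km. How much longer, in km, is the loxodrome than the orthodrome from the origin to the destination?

Great circle: cos σ = sin φ₁ sin φ₂ + cos φ₁ cos φ₂ cos Δλ,  σ = 0.4935 rad → d_gc = 3140.4 km
Rhumb line: Δψ = +0.7389, q = Δφ/Δψ = 0.3921, d_rh = R√(Δφ²+q²Δλ²) = 3273.2 km
Excess = 3273.2 − 3140.4 = 132.8 ≈ 133 km

133 km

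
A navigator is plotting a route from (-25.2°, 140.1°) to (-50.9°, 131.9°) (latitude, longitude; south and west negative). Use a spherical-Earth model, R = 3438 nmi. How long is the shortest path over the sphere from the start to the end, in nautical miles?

1588 nmi

Haversine: a = sin²(Δφ/2)+cos φ₁ cos φ₂ sin²(Δλ/2) = 0.05238;  σ = 2·atan2(√a,√(1−a))
σ = 26.460° → d = Rσ = 3438·0.46182 = 1588 nmi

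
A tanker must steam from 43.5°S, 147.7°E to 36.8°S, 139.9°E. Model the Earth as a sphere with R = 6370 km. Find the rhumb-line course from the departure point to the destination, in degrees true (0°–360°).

Δψ = ln[tan(π/4+φ₂/2)/tan(π/4+φ₁/2)] = +0.1532
Δλ = -0.1361 rad (taken the short way round)
course = atan2(Δλ, Δψ) = 318.38°

318.4°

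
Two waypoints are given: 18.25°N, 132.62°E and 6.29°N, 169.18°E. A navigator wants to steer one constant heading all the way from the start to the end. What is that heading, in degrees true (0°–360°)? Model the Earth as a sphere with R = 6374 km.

108.5°

Meridional parts: M(φ₁)=+0.3240, M(φ₂)=+0.1100 → ΔM = -0.2140;  Δλ = +0.6381 rad
tan C = Δλ / ΔM = -2.9811 → C = 108.54°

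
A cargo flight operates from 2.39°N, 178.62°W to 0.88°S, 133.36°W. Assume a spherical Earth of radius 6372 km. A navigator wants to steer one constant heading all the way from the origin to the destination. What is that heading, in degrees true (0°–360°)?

94.1°

Δψ = ln[tan(π/4+φ₂/2)/tan(π/4+φ₁/2)] = -0.0571
Δλ = +0.7899 rad (taken the short way round)
course = atan2(Δλ, Δψ) = 94.13°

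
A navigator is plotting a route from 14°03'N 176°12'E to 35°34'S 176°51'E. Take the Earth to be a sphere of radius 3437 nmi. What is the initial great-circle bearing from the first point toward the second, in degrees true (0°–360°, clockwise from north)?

179.3°

θ = atan2( sin Δλ·cos φ₂ ,  cos φ₁ sin φ₂ − sin φ₁ cos φ₂ cos Δλ )
  = atan2(+0.0092, -0.7617) = 179.31°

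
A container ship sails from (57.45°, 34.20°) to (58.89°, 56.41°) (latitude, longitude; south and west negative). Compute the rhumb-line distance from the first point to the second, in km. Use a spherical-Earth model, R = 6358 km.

1309 km

Rhumb course C = atan2(Δλ, Δψ) with Δψ = ln[tan(π/4+φ₂/2)/tan(π/4+φ₁/2)] = +0.0477, Δλ = +0.3876 → C = 82.99°
d = R·|Δφ| / |cos C| = 6358·0.02513 / 0.12204 = 1309 km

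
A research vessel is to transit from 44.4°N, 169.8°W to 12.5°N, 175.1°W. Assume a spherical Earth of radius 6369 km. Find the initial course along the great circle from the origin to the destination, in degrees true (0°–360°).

N = sin Δλ·cos φ₂ = -0.0902;  D = cos φ₁ sin φ₂ − sin φ₁ cos φ₂ cos Δλ = -0.5255
initial course = atan2(N, D) = 189.74°

189.7°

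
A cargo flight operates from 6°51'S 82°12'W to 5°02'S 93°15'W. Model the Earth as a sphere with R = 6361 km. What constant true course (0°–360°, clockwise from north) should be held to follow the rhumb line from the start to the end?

Δψ = ln[tan(π/4+φ₂/2)/tan(π/4+φ₁/2)] = +0.0319
Δλ = -0.1929 rad (taken the short way round)
course = atan2(Δλ, Δψ) = 279.39°

279.4°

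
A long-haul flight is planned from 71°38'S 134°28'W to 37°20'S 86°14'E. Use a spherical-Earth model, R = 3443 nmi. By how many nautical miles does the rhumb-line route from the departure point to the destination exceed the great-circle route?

885 nmi

Great circle: cos σ = sin φ₁ sin φ₂ + cos φ₁ cos φ₂ cos Δλ,  σ = 1.1749 rad → d_gc = 4045.3 nmi
Rhumb line: Δψ = +1.1189, q = Δφ/Δψ = 0.5350, d_rh = R√(Δφ²+q²Δλ²) = 4930.0 nmi
Excess = 4930.0 − 4045.3 = 884.7 ≈ 885 nmi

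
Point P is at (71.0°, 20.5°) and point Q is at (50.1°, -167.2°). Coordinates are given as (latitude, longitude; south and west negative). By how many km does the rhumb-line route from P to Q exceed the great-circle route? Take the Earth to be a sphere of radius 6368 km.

Great circle: cos σ = sin φ₁ sin φ₂ + cos φ₁ cos φ₂ cos Δλ,  σ = 1.0258 rad → d_gc = 6532.3 km
Rhumb line: Δψ = -0.7743, q = Δφ/Δψ = 0.4711, d_rh = R√(Δφ²+q²Δλ²) = 9315.7 km
Excess = 9315.7 − 6532.3 = 2783.4 ≈ 2783 km

2783 km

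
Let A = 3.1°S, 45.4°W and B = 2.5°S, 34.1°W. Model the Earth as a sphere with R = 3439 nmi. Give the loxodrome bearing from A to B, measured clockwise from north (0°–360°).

Δψ = ln[tan(π/4+φ₂/2)/tan(π/4+φ₁/2)] = +0.0105
Δλ = +0.1972 rad (taken the short way round)
course = atan2(Δλ, Δψ) = 86.96°

87.0°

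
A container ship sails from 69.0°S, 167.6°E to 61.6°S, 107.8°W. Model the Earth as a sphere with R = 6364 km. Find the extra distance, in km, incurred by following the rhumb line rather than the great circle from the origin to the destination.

302 km

Great circle: cos σ = sin φ₁ sin φ₂ + cos φ₁ cos φ₂ cos Δλ,  σ = 0.5785 rad → d_gc = 3681.8 km
Rhumb line: Δψ = +0.3114, q = Δφ/Δψ = 0.4148, d_rh = R√(Δφ²+q²Δλ²) = 3983.6 km
Excess = 3983.6 − 3681.8 = 301.8 ≈ 302 km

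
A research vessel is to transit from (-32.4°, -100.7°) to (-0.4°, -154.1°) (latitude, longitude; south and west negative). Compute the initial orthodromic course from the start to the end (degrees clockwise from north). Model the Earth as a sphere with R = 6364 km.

N = sin Δλ·cos φ₂ = -0.8028;  D = cos φ₁ sin φ₂ − sin φ₁ cos φ₂ cos Δλ = +0.3136
initial course = atan2(N, D) = 291.34°

291.3°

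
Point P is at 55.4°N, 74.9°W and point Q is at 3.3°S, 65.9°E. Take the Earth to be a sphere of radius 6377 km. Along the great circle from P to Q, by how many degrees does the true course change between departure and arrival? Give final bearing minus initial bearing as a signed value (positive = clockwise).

Initial bearing θ₁ = atan2(sin Δλ cos φ₂, cos φ₁ sin φ₂ − sin φ₁ cos φ₂ cos Δλ) = 46.24°
Final bearing θ₂ = (initial bearing from the destination back to the start) + 180° = 155.74°
Δθ = θ₂ − θ₁ = +109.5°

+109.5°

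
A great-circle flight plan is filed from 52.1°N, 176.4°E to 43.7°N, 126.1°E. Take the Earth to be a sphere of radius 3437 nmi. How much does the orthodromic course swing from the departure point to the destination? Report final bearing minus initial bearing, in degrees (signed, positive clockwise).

Initial bearing θ₁ = atan2(sin Δλ cos φ₂, cos φ₁ sin φ₂ − sin φ₁ cos φ₂ cos Δλ) = 276.16°
Final bearing θ₂ = (initial bearing from the destination back to the start) + 180° = 237.65°
Δθ = θ₂ − θ₁ = -38.5°

-38.5°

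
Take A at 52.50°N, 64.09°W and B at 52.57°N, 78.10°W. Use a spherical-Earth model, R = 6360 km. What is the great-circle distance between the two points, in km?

cos σ = sin φ₁ sin φ₂ + cos φ₁ cos φ₂ cos Δλ
      = sin(52.50°)sin(52.57°) + cos(52.50°)cos(52.57°)cos(-14.01°) = 0.9890
σ = 8.509° → d = Rσ = 6360·0.14851 = 945 km

945 km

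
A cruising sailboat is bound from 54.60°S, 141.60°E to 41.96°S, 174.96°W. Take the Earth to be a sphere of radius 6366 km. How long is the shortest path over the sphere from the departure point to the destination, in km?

cos σ = sin φ₁ sin φ₂ + cos φ₁ cos φ₂ cos Δλ
      = sin(-54.60°)sin(-41.96°) + cos(-54.60°)cos(-41.96°)cos(43.44°) = 0.8578
σ = 30.932° → d = Rσ = 6366·0.53987 = 3437 km

3437 km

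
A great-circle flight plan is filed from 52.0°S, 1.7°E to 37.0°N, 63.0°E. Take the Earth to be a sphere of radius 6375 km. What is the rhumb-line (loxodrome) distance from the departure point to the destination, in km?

11585 km

Δψ = ln[tan(π/4+φ₂/2)/tan(π/4+φ₁/2)] = +1.7621;  Δφ = +1.5533 rad,  Δλ = +1.0699 rad
q = Δφ/Δψ = 0.8815
d = R·√(Δφ² + q²Δλ²) = 6375·1.81723 = 11585 km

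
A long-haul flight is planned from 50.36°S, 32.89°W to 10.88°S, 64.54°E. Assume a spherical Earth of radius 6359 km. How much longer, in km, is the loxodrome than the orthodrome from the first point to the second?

415 km

Great circle: cos σ = sin φ₁ sin φ₂ + cos φ₁ cos φ₂ cos Δλ,  σ = 1.5064 rad → d_gc = 9579.3 km
Rhumb line: Δψ = +0.8295, q = Δφ/Δψ = 0.8307, d_rh = R√(Δφ²+q²Δλ²) = 9994.7 km
Excess = 9994.7 − 9579.3 = 415.4 ≈ 415 km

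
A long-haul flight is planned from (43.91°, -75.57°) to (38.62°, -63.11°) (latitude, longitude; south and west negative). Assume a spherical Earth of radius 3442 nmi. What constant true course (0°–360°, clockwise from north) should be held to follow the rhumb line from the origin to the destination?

119.5°

Meridional parts: M(φ₁)=+0.8547, M(φ₂)=+0.7318 → ΔM = -0.1229;  Δλ = +0.2175 rad
tan C = Δλ / ΔM = -1.7689 → C = 119.48°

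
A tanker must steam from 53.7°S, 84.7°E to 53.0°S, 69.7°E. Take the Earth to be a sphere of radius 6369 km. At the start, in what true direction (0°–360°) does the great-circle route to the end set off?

N = sin Δλ·cos φ₂ = -0.1558;  D = cos φ₁ sin φ₂ − sin φ₁ cos φ₂ cos Δλ = -0.0043
initial course = atan2(N, D) = 268.42°

268.4°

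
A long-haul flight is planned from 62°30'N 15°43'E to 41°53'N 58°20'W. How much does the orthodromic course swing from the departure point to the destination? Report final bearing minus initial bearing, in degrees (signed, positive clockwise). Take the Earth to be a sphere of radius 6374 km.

-62.4°

Initial bearing θ₁ = atan2(sin Δλ cos φ₂, cos φ₁ sin φ₂ − sin φ₁ cos φ₂ cos Δλ) = 280.04°
Final bearing θ₂ = (initial bearing from the destination back to the start) + 180° = 217.64°
Δθ = θ₂ − θ₁ = -62.4°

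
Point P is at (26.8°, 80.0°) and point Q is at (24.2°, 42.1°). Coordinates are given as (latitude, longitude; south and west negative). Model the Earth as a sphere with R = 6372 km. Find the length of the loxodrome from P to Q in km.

Δψ = ln[tan(π/4+φ₂/2)/tan(π/4+φ₁/2)] = -0.0503;  Δφ = -0.0454 rad,  Δλ = -0.6615 rad
q = Δφ/Δψ = 0.9025
d = R·√(Δφ² + q²Δλ²) = 6372·0.59869 = 3815 km

3815 km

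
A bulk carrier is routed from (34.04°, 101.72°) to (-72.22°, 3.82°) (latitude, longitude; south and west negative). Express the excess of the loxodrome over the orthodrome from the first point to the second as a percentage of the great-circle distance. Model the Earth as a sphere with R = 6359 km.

3.5%

Great circle: σ = 2.1746 rad → d_gc = Rσ = 13828.6 km
Rhumb: Δφ = -1.8546, Δλ = -1.7087, Δψ = -2.4877, q = Δφ/Δψ = 0.7455 → d_rh = R√(Δφ²+q²Δλ²) = 14307.2 km
Excess = (14307.2 − 13828.6) / 13828.6 = 478.6 / 13828.6 = 3.46% ≈ 3.5%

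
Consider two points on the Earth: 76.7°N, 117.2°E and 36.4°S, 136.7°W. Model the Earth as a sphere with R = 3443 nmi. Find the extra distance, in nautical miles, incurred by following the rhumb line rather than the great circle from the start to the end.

371 nmi

Great circle: cos σ = sin φ₁ sin φ₂ + cos φ₁ cos φ₂ cos Δλ,  σ = 2.2509 rad → d_gc = 7749.75 nmi
Rhumb line: Δψ = -2.8320, q = Δφ/Δψ = 0.6970, d_rh = R√(Δφ²+q²Δλ²) = 8120.32 nmi
Excess = 8120.32 − 7749.75 = 370.57 ≈ 371 nmi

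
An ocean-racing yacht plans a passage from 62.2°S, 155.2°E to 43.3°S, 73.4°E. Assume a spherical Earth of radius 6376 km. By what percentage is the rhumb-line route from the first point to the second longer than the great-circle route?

Great circle: σ = 0.8565 rad → d_gc = Rσ = 5461.1 km
Rhumb: Δφ = +0.3299, Δλ = -1.4277, Δψ = +0.5564, q = Δφ/Δψ = 0.5928 → d_rh = R√(Δφ²+q²Δλ²) = 5791.8 km
Excess = (5791.8 − 5461.1) / 5461.1 = 330.7 / 5461.1 = 6.06% ≈ 6.1%

6.1%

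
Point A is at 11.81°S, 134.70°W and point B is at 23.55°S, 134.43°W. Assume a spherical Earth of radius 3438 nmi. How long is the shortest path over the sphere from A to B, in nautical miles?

Haversine: a = sin²(Δφ/2)+cos φ₁ cos φ₂ sin²(Δλ/2) = 0.01046;  σ = 2·atan2(√a,√(1−a))
σ = 11.743° → d = Rσ = 3438·0.20495 = 705 nmi

705 nmi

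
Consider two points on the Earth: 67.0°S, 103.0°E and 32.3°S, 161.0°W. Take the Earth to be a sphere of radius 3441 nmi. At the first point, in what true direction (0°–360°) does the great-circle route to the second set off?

N = sin Δλ·cos φ₂ = +0.8406;  D = cos φ₁ sin φ₂ − sin φ₁ cos φ₂ cos Δλ = -0.2901
initial course = atan2(N, D) = 109.04°

109.0°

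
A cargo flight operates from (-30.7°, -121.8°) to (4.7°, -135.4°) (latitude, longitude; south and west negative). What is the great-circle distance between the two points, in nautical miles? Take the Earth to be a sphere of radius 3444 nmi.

cos σ = sin φ₁ sin φ₂ + cos φ₁ cos φ₂ cos Δλ
      = sin(-30.70°)sin(4.70°) + cos(-30.70°)cos(4.70°)cos(-13.60°) = 0.7911
σ = 37.712° → d = Rσ = 3444·0.65819 = 2267 nmi

2267 nmi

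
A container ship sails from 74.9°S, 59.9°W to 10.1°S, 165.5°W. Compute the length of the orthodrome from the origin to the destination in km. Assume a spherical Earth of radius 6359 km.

Haversine: a = sin²(Δφ/2)+cos φ₁ cos φ₂ sin²(Δλ/2) = 0.44983;  σ = 2·atan2(√a,√(1−a))
σ = 84.241° → d = Rσ = 6359·1.47028 = 9350 km

9350 km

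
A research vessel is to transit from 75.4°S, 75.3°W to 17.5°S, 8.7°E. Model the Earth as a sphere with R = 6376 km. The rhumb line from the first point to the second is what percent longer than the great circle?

5.7%

Great circle: σ = 1.2492 rad → d_gc = Rσ = 7964.6 km
Rhumb: Δφ = +1.0105, Δλ = +1.4661, Δψ = +1.7446, q = Δφ/Δψ = 0.5792 → d_rh = R√(Δφ²+q²Δλ²) = 8416.2 km
Excess = (8416.2 − 7964.6) / 7964.6 = 451.6 / 7964.6 = 5.67% ≈ 5.7%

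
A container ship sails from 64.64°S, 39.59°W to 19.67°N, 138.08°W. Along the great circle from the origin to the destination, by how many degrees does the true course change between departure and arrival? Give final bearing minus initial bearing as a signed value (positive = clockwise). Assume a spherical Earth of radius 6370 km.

+61.8°

Initial bearing θ₁ = atan2(sin Δλ cos φ₂, cos φ₁ sin φ₂ − sin φ₁ cos φ₂ cos Δλ) = 271.14°
Final bearing θ₂ = (initial bearing from the destination back to the start) + 180° = 332.95°
Δθ = θ₂ − θ₁ = +61.8°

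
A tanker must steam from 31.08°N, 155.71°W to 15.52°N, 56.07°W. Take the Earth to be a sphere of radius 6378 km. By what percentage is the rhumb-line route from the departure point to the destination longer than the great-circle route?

Great circle: σ = 1.5709 rad → d_gc = Rσ = 10018.9 km
Rhumb: Δφ = -0.2716, Δλ = +1.7390, Δψ = -0.2969, q = Δφ/Δψ = 0.9146 → d_rh = R√(Δφ²+q²Δλ²) = 10290.8 km
Excess = (10290.8 − 10018.9) / 10018.9 = 271.9 / 10018.9 = 2.71% ≈ 2.7%

2.7%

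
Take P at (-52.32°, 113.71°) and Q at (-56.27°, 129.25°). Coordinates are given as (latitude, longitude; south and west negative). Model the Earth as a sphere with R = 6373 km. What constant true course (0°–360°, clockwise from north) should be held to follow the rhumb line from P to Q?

113.6°

Δψ = ln[tan(π/4+φ₂/2)/tan(π/4+φ₁/2)] = -0.1182
Δλ = +0.2712 rad (taken the short way round)
course = atan2(Δλ, Δψ) = 113.56°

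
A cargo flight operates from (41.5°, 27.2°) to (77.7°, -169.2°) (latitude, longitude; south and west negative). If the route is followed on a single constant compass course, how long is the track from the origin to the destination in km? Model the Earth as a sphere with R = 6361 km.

Δψ = ln[tan(π/4+φ₂/2)/tan(π/4+φ₁/2)] = +1.4305;  Δφ = +0.6318 rad,  Δλ = +2.8554 rad
q = Δφ/Δψ = 0.4417
d = R·√(Δφ² + q²Δλ²) = 6361·1.41058 = 8973 km

8973 km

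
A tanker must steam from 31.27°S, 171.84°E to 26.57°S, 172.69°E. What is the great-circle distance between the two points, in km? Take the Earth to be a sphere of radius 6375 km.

529 km

cos σ = sin φ₁ sin φ₂ + cos φ₁ cos φ₂ cos Δλ
      = sin(-31.27°)sin(-26.57°) + cos(-31.27°)cos(-26.57°)cos(0.85°) = 0.9966
σ = 4.758° → d = Rσ = 6375·0.08305 = 529 km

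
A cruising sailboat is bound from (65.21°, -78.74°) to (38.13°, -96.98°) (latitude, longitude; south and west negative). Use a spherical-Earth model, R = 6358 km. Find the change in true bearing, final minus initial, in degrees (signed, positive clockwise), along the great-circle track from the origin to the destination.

-14.8°

At departure: θ₁ = atan2(sin Δλ cos φ₂, cos φ₁ sin φ₂ − sin φ₁ cos φ₂ cos Δλ) = 210.42°
At arrival: θ₂ = atan2(sin Δλ cos φ₁, −cos φ₂ sin φ₁ + sin φ₂ cos φ₁ cos Δλ) = 195.66°
Δθ = θ₂ − θ₁ = -14.8°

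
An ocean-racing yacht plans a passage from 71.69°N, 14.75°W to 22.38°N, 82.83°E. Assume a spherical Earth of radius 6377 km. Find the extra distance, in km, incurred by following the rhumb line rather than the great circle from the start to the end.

636 km

Great circle: cos σ = sin φ₁ sin φ₂ + cos φ₁ cos φ₂ cos Δλ,  σ = 1.2417 rad → d_gc = 7918.6 km
Rhumb line: Δψ = -1.4244, q = Δφ/Δψ = 0.6042, d_rh = R√(Δφ²+q²Δλ²) = 8554.4 km
Excess = 8554.4 − 7918.6 = 635.8 ≈ 636 km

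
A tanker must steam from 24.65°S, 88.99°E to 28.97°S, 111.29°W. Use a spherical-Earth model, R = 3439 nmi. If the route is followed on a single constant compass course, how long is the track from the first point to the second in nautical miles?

Δψ = ln[tan(π/4+φ₂/2)/tan(π/4+φ₁/2)] = -0.0845;  Δφ = -0.0754 rad,  Δλ = +2.7876 rad
q = Δφ/Δψ = 0.8922
d = R·√(Δφ² + q²Δλ²) = 3439·2.48824 = 8557 nmi

8557 nmi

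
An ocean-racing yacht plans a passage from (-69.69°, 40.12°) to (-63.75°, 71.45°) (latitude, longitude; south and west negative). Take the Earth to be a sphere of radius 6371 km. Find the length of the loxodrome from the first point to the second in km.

1521 km

Rhumb course C = atan2(Δλ, Δψ) with Δψ = ln[tan(π/4+φ₂/2)/tan(π/4+φ₁/2)] = +0.2637, Δλ = +0.5468 → C = 64.25°
d = R·|Δφ| / |cos C| = 6371·0.10367 / 0.43440 = 1521 km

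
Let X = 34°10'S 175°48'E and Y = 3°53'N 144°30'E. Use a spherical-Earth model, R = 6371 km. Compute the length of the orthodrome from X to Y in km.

5353 km

cos σ = sin φ₁ sin φ₂ + cos φ₁ cos φ₂ cos Δλ
      = sin(-34.17°)sin(3.88°) + cos(-34.17°)cos(3.88°)cos(-31.30°) = 0.6673
σ = 48.139° → d = Rσ = 6371·0.84018 = 5353 km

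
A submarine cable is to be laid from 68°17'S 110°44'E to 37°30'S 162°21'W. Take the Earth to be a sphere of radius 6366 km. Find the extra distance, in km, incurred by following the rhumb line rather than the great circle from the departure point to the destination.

422 km

Great circle: cos σ = sin φ₁ sin φ₂ + cos φ₁ cos φ₂ cos Δλ,  σ = 0.9504 rad → d_gc = 6050.4 km
Rhumb line: Δψ = +0.9443, q = Δφ/Δψ = 0.5690, d_rh = R√(Δφ²+q²Δλ²) = 6472.2 km
Excess = 6472.2 − 6050.4 = 421.8 ≈ 422 km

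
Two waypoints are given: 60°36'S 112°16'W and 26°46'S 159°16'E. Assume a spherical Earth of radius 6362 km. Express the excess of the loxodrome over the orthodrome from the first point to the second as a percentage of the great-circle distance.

5.7%

Great circle: σ = 1.1548 rad → d_gc = Rσ = 7346.9 km
Rhumb: Δφ = +0.5905, Δλ = -1.5440, Δψ = +0.8529, q = Δφ/Δψ = 0.6923 → d_rh = R√(Δφ²+q²Δλ²) = 7769.3 km
Excess = (7769.3 − 7346.9) / 7346.9 = 422.4 / 7346.9 = 5.749% ≈ 5.7%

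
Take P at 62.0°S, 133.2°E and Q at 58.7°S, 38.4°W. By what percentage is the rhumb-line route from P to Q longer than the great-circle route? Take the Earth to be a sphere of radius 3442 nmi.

43.5%

Great circle: σ = 1.0319 rad → d_gc = Rσ = 3551.9 nmi
Rhumb: Δφ = +0.0576, Δλ = -2.9950, Δψ = +0.1165, q = Δφ/Δψ = 0.4942 → d_rh = R√(Δφ²+q²Δλ²) = 5098.5 nmi
Excess = (5098.5 − 3551.9) / 3551.9 = 1546.6 / 3551.9 = 43.54% ≈ 43.5%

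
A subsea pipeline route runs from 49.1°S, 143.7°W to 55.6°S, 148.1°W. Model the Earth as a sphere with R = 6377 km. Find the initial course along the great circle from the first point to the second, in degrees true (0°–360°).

200.7°

N = sin Δλ·cos φ₂ = -0.0433;  D = cos φ₁ sin φ₂ − sin φ₁ cos φ₂ cos Δλ = -0.1145
initial course = atan2(N, D) = 200.74°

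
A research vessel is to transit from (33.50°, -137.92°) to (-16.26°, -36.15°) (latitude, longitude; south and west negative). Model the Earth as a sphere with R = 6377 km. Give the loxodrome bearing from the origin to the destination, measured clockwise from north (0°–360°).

Δψ = ln[tan(π/4+φ₂/2)/tan(π/4+φ₁/2)] = -0.9088
Δλ = +1.7762 rad (taken the short way round)
course = atan2(Δλ, Δψ) = 117.10°

117.1°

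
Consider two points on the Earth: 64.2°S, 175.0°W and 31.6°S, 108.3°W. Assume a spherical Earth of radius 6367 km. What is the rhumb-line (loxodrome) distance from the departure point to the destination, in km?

5956 km

Rhumb course C = atan2(Δλ, Δψ) with Δψ = ln[tan(π/4+φ₂/2)/tan(π/4+φ₁/2)] = +0.8921, Δλ = +1.1641 → C = 52.54°
d = R·|Δφ| / |cos C| = 6367·0.56898 / 0.60825 = 5956 km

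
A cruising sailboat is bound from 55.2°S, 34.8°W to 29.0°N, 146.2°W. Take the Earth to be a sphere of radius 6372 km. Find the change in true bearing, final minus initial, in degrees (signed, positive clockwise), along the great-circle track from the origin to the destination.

+48.2°

Initial bearing θ₁ = atan2(sin Δλ cos φ₂, cos φ₁ sin φ₂ − sin φ₁ cos φ₂ cos Δλ) = 271.03°
Final bearing θ₂ = (initial bearing from the destination back to the start) + 180° = 319.28°
Δθ = θ₂ − θ₁ = +48.2°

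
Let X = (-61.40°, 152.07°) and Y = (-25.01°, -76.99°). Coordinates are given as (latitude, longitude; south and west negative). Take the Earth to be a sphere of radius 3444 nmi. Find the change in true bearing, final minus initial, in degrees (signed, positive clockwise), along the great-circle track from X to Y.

-115.3°

Initial bearing θ₁ = atan2(sin Δλ cos φ₂, cos φ₁ sin φ₂ − sin φ₁ cos φ₂ cos Δλ) = 136.59°
Final bearing θ₂ = (initial bearing from the destination back to the start) + 180° = 21.28°
Δθ = θ₂ − θ₁ = -115.3°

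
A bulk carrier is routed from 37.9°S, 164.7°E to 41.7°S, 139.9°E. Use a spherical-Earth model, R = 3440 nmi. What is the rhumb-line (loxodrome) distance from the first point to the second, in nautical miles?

Δψ = ln[tan(π/4+φ₂/2)/tan(π/4+φ₁/2)] = -0.0864;  Δφ = -0.0663 rad,  Δλ = -0.4328 rad
q = Δφ/Δψ = 0.7679
d = R·√(Δφ² + q²Δλ²) = 3440·0.33895 = 1166 nmi

1166 nmi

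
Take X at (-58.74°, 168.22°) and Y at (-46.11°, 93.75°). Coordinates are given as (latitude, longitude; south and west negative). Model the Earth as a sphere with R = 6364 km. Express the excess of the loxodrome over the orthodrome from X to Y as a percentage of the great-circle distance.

4.9%

Great circle: σ = 0.7779 rad → d_gc = Rσ = 4950.7 km
Rhumb: Δφ = +0.2204, Δλ = -1.2997, Δψ = +0.3647, q = Δφ/Δψ = 0.6044 → d_rh = R√(Δφ²+q²Δλ²) = 5192.0 km
Excess = (5192.0 − 4950.7) / 4950.7 = 241.3 / 4950.7 = 4.87% ≈ 4.9%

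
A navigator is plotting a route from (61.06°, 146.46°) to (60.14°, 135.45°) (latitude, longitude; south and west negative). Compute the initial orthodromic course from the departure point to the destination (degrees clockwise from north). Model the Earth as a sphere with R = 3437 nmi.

N = sin Δλ·cos φ₂ = -0.0951;  D = cos φ₁ sin φ₂ − sin φ₁ cos φ₂ cos Δλ = -0.0080
initial course = atan2(N, D) = 265.17°

265.2°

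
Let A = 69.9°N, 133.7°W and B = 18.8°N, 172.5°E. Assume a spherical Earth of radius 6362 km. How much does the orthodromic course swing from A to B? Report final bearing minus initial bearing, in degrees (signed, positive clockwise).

At departure: θ₁ = atan2(sin Δλ cos φ₂, cos φ₁ sin φ₂ − sin φ₁ cos φ₂ cos Δλ) = 241.53°
At arrival: θ₂ = atan2(sin Δλ cos φ₁, −cos φ₂ sin φ₁ + sin φ₂ cos φ₁ cos Δλ) = 198.61°
Δθ = θ₂ − θ₁ = -42.9°

-42.9°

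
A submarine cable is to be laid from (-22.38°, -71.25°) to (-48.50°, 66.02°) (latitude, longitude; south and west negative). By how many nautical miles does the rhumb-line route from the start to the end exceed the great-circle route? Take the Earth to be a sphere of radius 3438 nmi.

Great circle: cos σ = sin φ₁ sin φ₂ + cos φ₁ cos φ₂ cos Δλ,  σ = 1.7365 rad → d_gc = 5970.0 nmi
Rhumb line: Δψ = -0.5696, q = Δφ/Δψ = 0.8003, d_rh = R√(Δφ²+q²Δλ²) = 6775.7 nmi
Excess = 6775.7 − 5970.0 = 805.7 ≈ 806 nmi

806 nmi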